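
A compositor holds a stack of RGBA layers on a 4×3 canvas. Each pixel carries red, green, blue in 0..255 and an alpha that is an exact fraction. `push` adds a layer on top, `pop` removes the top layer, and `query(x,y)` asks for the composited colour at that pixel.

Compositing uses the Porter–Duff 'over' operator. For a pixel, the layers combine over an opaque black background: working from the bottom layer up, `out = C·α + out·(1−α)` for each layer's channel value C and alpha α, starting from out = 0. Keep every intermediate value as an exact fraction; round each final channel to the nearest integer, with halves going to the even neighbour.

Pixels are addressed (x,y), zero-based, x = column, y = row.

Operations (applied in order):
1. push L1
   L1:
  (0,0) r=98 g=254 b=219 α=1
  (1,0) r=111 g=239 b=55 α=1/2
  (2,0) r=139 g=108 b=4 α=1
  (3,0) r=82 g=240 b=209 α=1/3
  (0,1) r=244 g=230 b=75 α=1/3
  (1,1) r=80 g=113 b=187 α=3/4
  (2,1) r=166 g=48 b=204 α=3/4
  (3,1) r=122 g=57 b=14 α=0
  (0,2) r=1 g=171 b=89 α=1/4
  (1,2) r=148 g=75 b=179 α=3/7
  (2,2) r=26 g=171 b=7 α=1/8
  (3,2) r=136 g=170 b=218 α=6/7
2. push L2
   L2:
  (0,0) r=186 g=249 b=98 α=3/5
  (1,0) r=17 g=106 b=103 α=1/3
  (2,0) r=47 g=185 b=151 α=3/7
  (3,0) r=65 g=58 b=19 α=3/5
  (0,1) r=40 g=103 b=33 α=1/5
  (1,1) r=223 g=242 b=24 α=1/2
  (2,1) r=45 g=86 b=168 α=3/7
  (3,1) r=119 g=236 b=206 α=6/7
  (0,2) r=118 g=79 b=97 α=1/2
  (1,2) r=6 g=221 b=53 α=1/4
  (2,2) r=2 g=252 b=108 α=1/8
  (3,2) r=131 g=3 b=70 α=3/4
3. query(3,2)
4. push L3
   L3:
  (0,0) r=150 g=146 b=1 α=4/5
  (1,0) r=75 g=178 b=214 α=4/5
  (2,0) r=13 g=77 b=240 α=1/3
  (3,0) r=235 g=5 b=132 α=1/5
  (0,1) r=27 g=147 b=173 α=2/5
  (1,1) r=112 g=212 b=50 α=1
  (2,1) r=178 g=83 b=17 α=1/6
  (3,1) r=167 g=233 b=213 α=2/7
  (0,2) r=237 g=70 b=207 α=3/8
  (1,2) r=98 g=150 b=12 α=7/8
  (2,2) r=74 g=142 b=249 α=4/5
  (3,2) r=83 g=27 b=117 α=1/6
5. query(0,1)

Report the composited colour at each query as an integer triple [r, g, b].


query (3,2) [L1,L2] — begin 0,0,0
L1 α=6/7: [816/7, 1020/7, 1308/7]
L2 α=3/4: [3567/28, 1083/28, 1389/14]
= [127, 39, 99]

(0,1) stack=L1,L2,L3; from [0,0,0]:
L1 α=1/3: [244/3, 230/3, 25]
L2 α=1/5: [1096/15, 1229/15, 133/5]
L3 α=2/5: [1366/25, 2699/25, 2129/25]
rounded: [55, 108, 85]


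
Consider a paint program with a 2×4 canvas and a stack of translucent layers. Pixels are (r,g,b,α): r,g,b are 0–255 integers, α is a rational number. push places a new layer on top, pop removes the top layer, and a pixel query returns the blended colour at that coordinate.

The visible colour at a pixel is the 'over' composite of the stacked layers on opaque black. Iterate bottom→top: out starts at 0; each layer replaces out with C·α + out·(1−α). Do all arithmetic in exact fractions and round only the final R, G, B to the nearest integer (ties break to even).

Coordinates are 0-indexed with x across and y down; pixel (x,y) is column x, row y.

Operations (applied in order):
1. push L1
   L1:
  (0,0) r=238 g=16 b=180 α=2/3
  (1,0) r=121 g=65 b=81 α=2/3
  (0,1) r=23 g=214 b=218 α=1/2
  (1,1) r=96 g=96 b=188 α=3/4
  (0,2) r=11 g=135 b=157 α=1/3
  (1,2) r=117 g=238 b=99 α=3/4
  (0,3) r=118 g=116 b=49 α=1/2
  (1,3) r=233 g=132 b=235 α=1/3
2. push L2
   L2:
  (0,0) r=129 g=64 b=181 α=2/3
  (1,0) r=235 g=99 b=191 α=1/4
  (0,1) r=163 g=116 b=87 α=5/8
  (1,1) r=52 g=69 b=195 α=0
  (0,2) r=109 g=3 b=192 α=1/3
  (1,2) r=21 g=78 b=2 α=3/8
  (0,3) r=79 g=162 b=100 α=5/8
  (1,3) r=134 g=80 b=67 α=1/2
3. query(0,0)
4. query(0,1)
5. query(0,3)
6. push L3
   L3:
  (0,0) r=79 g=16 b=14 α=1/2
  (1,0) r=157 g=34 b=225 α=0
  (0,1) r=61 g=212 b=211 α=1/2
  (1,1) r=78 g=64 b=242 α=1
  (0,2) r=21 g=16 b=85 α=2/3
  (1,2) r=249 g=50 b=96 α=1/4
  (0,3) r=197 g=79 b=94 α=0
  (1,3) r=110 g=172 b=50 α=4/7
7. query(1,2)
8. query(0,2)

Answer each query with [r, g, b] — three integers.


(0,0) stack=L1,L2; from [0,0,0]:
L1 α=2/3: [476/3, 32/3, 120]
L2 α=2/3: [1250/9, 416/9, 482/3]
= [139, 46, 161]

(0,1) stack=L1,L2; from [0,0,0]:
L1 α=1/2: [23/2, 107, 109]
L2 α=5/8: [1699/16, 901/8, 381/4]
rounded: [106, 113, 95]

query (0,3) [L1,L2] — begin 0,0,0
+L1 (α=1/2) → [59, 58, 49/2]
+L2 (α=5/8) → [143/2, 123, 1147/16]
= [72, 123, 72]

(1,2) stack=L1,L2,L3; from [0,0,0]:
+L1 (α=3/4) → [351/4, 357/2, 297/4]
+L2 (α=3/8) → [2007/32, 2253/16, 1509/32]
+L3 (α=1/4) → [13989/128, 7559/64, 7599/128]
= [109, 118, 59]

query (0,2) [L1,L2,L3] — begin 0,0,0
+L1 (α=1/3) → [11/3, 45, 157/3]
+L2 (α=1/3) → [349/9, 31, 890/9]
+L3 (α=2/3) → [727/27, 21, 2420/27]
rounded: [27, 21, 90]


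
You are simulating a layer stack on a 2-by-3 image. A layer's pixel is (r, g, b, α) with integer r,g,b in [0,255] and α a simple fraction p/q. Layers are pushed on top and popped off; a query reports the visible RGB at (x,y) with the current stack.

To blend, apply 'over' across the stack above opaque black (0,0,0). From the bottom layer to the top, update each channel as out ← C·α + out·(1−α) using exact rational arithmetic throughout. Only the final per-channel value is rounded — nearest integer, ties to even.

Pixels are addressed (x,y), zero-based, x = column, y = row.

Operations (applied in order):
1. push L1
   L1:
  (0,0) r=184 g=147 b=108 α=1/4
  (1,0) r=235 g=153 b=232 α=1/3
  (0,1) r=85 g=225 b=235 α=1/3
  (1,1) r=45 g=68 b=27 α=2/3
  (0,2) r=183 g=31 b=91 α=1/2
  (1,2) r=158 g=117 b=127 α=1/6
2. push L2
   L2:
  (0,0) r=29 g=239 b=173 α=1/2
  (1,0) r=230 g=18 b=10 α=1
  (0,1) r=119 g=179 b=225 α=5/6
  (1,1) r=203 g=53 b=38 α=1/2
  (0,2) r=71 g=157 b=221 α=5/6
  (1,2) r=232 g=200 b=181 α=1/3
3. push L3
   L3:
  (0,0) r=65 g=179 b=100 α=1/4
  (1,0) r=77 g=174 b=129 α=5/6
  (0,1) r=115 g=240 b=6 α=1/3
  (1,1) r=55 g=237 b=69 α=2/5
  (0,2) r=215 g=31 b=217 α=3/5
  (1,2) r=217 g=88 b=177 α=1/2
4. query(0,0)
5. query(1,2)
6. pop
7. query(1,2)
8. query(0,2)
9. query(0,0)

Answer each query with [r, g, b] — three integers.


query (0,0) [L1,L2,L3] — begin 0,0,0
L1 α=1/4: [46, 147/4, 27]
L2 α=1/2: [75/2, 1103/8, 100]
L3 α=1/4: [355/8, 4741/32, 100]
= [44, 148, 100]

query (1,2) [L1,L2,L3] — begin 0,0,0
L1 α=1/6: [79/3, 39/2, 127/6]
L2 α=1/3: [854/9, 239/3, 670/9]
L3 α=1/2: [2807/18, 503/6, 2263/18]
= [156, 84, 126]

at x=1,y=2 over L1,L2:
after L1 α=1/6: [79/3, 39/2, 127/6]
after L2 α=1/3: [854/9, 239/3, 670/9]
rounded: [95, 80, 74]

query (0,2) [L1,L2] — begin 0,0,0
after L1 α=1/2: [183/2, 31/2, 91/2]
after L2 α=5/6: [893/12, 1601/12, 767/4]
→ [74, 133, 192]

at x=0,y=0 over L1,L2:
L1 α=1/4: [46, 147/4, 27]
L2 α=1/2: [75/2, 1103/8, 100]
= [38, 138, 100]


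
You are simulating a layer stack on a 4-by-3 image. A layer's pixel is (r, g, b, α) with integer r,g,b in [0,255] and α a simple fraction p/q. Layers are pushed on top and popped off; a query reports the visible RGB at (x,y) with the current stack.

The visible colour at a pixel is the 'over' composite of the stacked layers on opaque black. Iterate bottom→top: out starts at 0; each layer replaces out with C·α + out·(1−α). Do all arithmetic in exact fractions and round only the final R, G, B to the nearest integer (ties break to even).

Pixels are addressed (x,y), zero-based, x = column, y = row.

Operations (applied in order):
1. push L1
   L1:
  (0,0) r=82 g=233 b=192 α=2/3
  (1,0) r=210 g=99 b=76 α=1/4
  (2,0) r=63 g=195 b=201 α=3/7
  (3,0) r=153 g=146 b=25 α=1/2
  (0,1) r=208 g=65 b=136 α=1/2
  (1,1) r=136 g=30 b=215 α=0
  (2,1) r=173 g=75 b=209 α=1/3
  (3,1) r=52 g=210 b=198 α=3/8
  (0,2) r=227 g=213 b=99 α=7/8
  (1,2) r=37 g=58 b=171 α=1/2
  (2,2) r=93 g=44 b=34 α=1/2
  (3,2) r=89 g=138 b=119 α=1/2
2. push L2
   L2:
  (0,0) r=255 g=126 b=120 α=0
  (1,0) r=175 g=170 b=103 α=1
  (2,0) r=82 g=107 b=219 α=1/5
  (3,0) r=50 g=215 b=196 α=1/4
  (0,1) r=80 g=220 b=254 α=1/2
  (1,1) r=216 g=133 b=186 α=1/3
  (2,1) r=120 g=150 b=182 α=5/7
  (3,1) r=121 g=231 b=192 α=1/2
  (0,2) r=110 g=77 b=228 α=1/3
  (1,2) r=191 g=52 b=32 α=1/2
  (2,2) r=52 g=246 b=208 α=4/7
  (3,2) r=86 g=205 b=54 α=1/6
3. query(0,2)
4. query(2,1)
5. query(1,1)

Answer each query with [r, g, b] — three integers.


at x=0,y=2 over L1,L2:
+L1 (α=7/8) → [1589/8, 1491/8, 693/8]
+L2 (α=1/3) → [2029/12, 1799/12, 535/4]
rounded: [169, 150, 134]

query (2,1) [L1,L2] — begin 0,0,0
L1 α=1/3: [173/3, 25, 209/3]
L2 α=5/7: [2146/21, 800/7, 3148/21]
= [102, 114, 150]

(1,1) stack=L1,L2; from [0,0,0]:
after L1 α=0: [0, 0, 0]
after L2 α=1/3: [72, 133/3, 62]
= [72, 44, 62]


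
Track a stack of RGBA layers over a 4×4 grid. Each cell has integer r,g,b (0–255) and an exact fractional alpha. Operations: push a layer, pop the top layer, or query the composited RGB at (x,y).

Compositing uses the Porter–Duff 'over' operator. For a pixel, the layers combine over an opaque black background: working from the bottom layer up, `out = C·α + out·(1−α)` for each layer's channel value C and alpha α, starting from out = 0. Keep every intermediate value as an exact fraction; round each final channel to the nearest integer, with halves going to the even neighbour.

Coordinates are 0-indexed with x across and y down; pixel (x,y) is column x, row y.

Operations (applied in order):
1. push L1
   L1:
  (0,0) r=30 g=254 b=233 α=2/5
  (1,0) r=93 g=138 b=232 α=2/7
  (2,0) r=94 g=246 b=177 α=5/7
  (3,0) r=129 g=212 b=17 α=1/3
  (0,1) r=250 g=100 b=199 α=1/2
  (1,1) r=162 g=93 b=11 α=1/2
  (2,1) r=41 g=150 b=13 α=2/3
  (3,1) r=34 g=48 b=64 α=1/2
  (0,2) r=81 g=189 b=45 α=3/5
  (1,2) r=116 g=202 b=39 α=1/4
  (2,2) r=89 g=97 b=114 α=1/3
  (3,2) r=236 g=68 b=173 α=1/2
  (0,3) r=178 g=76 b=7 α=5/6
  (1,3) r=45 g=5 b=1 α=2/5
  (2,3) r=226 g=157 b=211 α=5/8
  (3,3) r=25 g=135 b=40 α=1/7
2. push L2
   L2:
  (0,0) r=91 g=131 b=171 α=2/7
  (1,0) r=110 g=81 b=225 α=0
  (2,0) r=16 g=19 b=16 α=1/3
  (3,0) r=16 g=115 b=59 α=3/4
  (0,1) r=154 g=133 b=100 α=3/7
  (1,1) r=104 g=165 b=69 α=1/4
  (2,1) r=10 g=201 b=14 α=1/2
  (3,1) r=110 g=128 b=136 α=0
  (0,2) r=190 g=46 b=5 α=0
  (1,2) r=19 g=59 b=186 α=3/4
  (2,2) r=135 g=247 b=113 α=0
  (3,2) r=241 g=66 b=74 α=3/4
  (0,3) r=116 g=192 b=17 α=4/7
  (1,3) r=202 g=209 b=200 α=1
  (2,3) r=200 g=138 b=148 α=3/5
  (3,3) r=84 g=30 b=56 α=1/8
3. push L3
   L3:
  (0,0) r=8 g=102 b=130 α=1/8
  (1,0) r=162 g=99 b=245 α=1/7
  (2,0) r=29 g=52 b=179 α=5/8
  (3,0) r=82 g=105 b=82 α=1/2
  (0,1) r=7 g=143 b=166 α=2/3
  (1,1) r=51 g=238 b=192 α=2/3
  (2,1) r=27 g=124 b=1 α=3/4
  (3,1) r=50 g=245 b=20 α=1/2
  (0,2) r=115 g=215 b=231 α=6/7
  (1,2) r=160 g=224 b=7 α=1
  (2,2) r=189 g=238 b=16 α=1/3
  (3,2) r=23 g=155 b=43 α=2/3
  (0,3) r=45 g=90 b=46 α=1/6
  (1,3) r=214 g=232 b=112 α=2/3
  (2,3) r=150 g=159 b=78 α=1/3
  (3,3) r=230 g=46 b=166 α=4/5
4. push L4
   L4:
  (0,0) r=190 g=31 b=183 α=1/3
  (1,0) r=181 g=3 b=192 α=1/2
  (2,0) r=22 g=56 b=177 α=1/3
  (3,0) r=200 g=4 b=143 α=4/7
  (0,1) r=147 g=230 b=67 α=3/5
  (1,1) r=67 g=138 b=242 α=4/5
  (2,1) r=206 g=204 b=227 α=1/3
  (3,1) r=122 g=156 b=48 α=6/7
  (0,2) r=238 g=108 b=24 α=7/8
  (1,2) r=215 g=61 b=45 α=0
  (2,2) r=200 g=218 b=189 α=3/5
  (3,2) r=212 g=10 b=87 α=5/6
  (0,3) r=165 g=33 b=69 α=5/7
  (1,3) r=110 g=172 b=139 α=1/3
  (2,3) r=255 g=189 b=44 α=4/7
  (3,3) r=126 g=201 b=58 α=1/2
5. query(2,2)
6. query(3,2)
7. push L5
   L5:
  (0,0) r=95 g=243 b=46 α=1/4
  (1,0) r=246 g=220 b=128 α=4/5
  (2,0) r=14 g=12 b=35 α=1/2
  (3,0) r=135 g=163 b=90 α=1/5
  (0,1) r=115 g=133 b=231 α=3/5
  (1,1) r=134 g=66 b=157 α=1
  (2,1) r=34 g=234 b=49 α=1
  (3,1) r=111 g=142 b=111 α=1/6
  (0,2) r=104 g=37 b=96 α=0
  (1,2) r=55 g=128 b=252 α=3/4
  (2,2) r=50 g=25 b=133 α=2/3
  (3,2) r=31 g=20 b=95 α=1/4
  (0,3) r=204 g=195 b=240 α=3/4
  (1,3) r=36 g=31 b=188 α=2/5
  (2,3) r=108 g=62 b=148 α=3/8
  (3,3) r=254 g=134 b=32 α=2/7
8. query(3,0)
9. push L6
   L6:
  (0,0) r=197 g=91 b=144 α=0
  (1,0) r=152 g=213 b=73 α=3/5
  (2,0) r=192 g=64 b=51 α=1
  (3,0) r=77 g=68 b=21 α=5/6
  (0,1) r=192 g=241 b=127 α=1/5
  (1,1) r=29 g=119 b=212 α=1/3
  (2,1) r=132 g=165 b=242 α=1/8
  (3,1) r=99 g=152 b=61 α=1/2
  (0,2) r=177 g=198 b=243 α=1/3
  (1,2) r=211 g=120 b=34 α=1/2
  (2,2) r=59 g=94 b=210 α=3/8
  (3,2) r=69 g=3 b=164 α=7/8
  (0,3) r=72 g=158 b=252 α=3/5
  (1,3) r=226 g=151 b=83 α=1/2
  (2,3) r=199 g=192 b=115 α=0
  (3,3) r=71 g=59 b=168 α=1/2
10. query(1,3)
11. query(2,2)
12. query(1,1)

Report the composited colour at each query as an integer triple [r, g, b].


(2,2) stack=L1,L2,L3,L4; from [0,0,0]:
+L1 (α=1/3) → [89/3, 97/3, 38]
+L2 (α=0) → [89/3, 97/3, 38]
+L3 (α=1/3) → [745/9, 908/9, 92/3]
+L4 (α=3/5) → [1378/9, 7702/45, 377/3]
= [153, 171, 126]

(3,2) stack=L1,L2,L3,L4; from [0,0,0]:
L1 α=1/2: [118, 34, 173/2]
L2 α=3/4: [841/4, 58, 617/8]
L3 α=2/3: [1025/12, 368/3, 435/8]
L4 α=5/6: [13745/72, 259/9, 1305/16]
→ [191, 29, 82]

query (3,0) [L1,L2,L3,L4,L5] — begin 0,0,0
+L1 (α=1/3) → [43, 212/3, 17/3]
+L2 (α=3/4) → [91/4, 1247/12, 137/3]
+L3 (α=1/2) → [419/8, 2507/24, 383/6]
+L4 (α=4/7) → [7657/56, 2635/56, 1527/14]
+L5 (α=1/5) → [9547/70, 4917/70, 3684/35]
= [136, 70, 105]

(1,3) stack=L1,L2,L3,L4,L5,L6; from [0,0,0]:
after L1 α=2/5: [18, 2, 2/5]
after L2 α=1: [202, 209, 200]
after L3 α=2/3: [210, 673/3, 424/3]
after L4 α=1/3: [530/3, 1862/9, 1265/9]
after L5 α=2/5: [602/5, 2048/15, 2393/15]
after L6 α=1/2: [866/5, 4313/30, 1819/15]
rounded: [173, 144, 121]

query (2,2) [L1,L2,L3,L4,L5,L6] — begin 0,0,0
after L1 α=1/3: [89/3, 97/3, 38]
after L2 α=0: [89/3, 97/3, 38]
after L3 α=1/3: [745/9, 908/9, 92/3]
after L4 α=3/5: [1378/9, 7702/45, 377/3]
after L5 α=2/3: [2278/27, 9952/135, 1175/9]
after L6 α=3/8: [16169/216, 8783/108, 11545/72]
→ [75, 81, 160]

at x=1,y=1 over L1,L2,L3,L4,L5,L6:
+L1 (α=1/2) → [81, 93/2, 11/2]
+L2 (α=1/4) → [347/4, 609/8, 171/8]
+L3 (α=2/3) → [755/12, 4417/24, 1081/8]
+L4 (α=4/5) → [3971/60, 3533/24, 1765/8]
+L5 (α=1) → [134, 66, 157]
+L6 (α=1/3) → [99, 251/3, 526/3]
rounded: [99, 84, 175]


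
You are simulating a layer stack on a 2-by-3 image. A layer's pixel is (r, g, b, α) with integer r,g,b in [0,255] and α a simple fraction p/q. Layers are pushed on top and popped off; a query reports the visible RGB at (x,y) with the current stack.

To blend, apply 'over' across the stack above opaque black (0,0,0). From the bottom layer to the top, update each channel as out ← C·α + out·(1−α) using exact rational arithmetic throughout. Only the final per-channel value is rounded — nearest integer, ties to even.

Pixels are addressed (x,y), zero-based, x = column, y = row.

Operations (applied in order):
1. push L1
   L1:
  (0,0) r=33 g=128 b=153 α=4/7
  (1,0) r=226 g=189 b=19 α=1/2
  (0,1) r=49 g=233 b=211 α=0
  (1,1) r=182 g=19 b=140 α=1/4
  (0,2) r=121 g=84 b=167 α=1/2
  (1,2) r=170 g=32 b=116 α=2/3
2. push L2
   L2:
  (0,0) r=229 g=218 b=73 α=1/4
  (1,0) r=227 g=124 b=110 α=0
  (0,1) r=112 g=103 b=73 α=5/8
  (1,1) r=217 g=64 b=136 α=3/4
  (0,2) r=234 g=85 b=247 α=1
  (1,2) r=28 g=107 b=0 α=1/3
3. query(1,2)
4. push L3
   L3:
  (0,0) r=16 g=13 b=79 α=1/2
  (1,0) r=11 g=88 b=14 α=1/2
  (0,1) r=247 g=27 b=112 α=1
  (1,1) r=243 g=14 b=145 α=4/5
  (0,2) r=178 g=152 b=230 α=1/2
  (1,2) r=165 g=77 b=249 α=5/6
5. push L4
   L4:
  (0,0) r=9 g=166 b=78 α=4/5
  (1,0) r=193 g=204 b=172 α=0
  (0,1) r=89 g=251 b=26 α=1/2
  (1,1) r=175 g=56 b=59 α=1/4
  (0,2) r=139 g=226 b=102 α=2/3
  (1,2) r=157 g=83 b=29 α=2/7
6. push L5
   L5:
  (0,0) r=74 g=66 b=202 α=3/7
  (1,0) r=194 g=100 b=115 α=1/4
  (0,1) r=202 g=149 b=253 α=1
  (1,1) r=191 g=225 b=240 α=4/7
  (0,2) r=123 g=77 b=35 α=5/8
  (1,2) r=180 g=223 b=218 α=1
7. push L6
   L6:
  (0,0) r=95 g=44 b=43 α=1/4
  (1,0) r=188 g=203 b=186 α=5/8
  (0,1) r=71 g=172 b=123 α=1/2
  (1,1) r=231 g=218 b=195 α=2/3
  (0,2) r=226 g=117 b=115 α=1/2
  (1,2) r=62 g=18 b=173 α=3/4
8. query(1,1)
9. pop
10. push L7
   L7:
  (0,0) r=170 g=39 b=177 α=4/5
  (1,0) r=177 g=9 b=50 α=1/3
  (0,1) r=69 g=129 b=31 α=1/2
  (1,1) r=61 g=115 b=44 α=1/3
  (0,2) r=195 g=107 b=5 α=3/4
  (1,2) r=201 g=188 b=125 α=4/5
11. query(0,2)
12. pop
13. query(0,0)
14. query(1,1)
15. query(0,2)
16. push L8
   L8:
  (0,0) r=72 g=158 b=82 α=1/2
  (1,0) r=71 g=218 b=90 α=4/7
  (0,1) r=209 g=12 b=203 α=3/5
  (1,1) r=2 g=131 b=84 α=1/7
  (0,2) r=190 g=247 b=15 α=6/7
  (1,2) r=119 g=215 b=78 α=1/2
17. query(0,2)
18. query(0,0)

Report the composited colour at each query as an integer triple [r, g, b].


query (1,2) [L1,L2] — begin 0,0,0
+L1 (α=2/3) → [340/3, 64/3, 232/3]
+L2 (α=1/3) → [764/9, 449/9, 464/9]
→ [85, 50, 52]

(1,1) stack=L1,L2,L3,L4,L5,L6; from [0,0,0]:
L1 α=1/4: [91/2, 19/4, 35]
L2 α=3/4: [1393/8, 787/16, 443/4]
L3 α=4/5: [9169/40, 1683/80, 2763/20]
L4 α=1/4: [34507/160, 9529/320, 9469/80]
L5 α=4/7: [225761/1120, 316587/2240, 105207/560]
L6 α=2/3: [743201/3360, 1293227/6720, 107869/560]
→ [221, 192, 193]

(0,2) stack=L1,L2,L3,L4,L5,L7; from [0,0,0]:
L1 α=1/2: [121/2, 42, 167/2]
L2 α=1: [234, 85, 247]
L3 α=1/2: [206, 237/2, 477/2]
L4 α=2/3: [484/3, 1141/6, 295/2]
L5 α=5/8: [1099/8, 1911/16, 1235/16]
L7 α=3/4: [5779/32, 7047/64, 1475/64]
→ [181, 110, 23]

query (0,0) [L1,L2,L3,L4,L5] — begin 0,0,0
+L1 (α=4/7) → [132/7, 512/7, 612/7]
+L2 (α=1/4) → [1999/28, 1531/14, 2347/28]
+L3 (α=1/2) → [2447/56, 1713/28, 4559/56]
+L4 (α=4/5) → [4463/280, 4061/28, 22031/280]
+L5 (α=3/7) → [20003/490, 5447/49, 64451/490]
rounded: [41, 111, 132]

query (1,1) [L1,L2,L3,L4,L5] — begin 0,0,0
after L1 α=1/4: [91/2, 19/4, 35]
after L2 α=3/4: [1393/8, 787/16, 443/4]
after L3 α=4/5: [9169/40, 1683/80, 2763/20]
after L4 α=1/4: [34507/160, 9529/320, 9469/80]
after L5 α=4/7: [225761/1120, 316587/2240, 105207/560]
= [202, 141, 188]

at x=0,y=2 over L1,L2,L3,L4,L5:
after L1 α=1/2: [121/2, 42, 167/2]
after L2 α=1: [234, 85, 247]
after L3 α=1/2: [206, 237/2, 477/2]
after L4 α=2/3: [484/3, 1141/6, 295/2]
after L5 α=5/8: [1099/8, 1911/16, 1235/16]
= [137, 119, 77]

query (0,2) [L1,L2,L3,L4,L5,L8] — begin 0,0,0
+L1 (α=1/2) → [121/2, 42, 167/2]
+L2 (α=1) → [234, 85, 247]
+L3 (α=1/2) → [206, 237/2, 477/2]
+L4 (α=2/3) → [484/3, 1141/6, 295/2]
+L5 (α=5/8) → [1099/8, 1911/16, 1235/16]
+L8 (α=6/7) → [10219/56, 25623/112, 2675/112]
rounded: [182, 229, 24]

(0,0) stack=L1,L2,L3,L4,L5,L8; from [0,0,0]:
L1 α=4/7: [132/7, 512/7, 612/7]
L2 α=1/4: [1999/28, 1531/14, 2347/28]
L3 α=1/2: [2447/56, 1713/28, 4559/56]
L4 α=4/5: [4463/280, 4061/28, 22031/280]
L5 α=3/7: [20003/490, 5447/49, 64451/490]
L8 α=1/2: [55283/980, 13189/98, 104631/980]
→ [56, 135, 107]


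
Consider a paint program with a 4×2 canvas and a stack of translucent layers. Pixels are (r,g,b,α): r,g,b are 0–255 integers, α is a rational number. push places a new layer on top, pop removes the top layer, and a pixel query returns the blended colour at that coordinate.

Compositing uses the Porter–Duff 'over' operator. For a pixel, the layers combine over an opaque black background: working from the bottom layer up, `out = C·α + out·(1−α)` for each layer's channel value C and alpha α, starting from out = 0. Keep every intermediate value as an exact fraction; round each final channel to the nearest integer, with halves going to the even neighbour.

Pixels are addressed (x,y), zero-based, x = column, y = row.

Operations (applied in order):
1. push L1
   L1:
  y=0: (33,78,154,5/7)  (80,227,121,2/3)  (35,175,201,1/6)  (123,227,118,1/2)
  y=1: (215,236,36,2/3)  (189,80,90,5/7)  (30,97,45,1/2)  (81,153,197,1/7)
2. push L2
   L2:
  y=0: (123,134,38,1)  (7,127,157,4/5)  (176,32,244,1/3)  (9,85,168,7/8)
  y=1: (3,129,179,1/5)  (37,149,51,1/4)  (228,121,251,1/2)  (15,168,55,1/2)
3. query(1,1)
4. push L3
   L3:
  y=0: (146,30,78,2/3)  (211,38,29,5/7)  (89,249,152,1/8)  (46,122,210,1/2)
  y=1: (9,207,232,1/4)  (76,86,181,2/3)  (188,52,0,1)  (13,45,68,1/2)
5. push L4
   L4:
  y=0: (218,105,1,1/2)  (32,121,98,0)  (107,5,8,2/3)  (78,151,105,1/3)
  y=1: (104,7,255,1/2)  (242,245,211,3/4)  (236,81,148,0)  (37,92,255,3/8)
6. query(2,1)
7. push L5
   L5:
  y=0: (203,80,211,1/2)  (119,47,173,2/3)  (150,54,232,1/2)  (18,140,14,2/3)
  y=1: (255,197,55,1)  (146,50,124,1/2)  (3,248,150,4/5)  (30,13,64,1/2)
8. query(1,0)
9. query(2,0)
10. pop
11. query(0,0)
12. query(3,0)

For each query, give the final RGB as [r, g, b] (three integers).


(1,1) stack=L1,L2; from [0,0,0]:
after L1 α=5/7: [135, 400/7, 450/7]
after L2 α=1/4: [221/2, 2243/28, 1707/28]
rounded: [110, 80, 61]

query (2,1) [L1,L2,L3,L4] — begin 0,0,0
+L1 (α=1/2) → [15, 97/2, 45/2]
+L2 (α=1/2) → [243/2, 339/4, 547/4]
+L3 (α=1) → [188, 52, 0]
+L4 (α=0) → [188, 52, 0]
= [188, 52, 0]

at x=1,y=0 over L1,L2,L3,L4,L5:
after L1 α=2/3: [160/3, 454/3, 242/3]
after L2 α=4/5: [244/15, 1978/15, 2126/15]
after L3 α=5/7: [16313/105, 6806/105, 6427/105]
after L4 α=0: [16313/105, 6806/105, 6427/105]
after L5 α=2/3: [41303/315, 16676/315, 42757/315]
→ [131, 53, 136]

(2,0) stack=L1,L2,L3,L4,L5; from [0,0,0]:
L1 α=1/6: [35/6, 175/6, 67/2]
L2 α=1/3: [563/9, 271/9, 311/3]
L3 α=1/8: [2371/36, 2069/36, 2633/24]
L4 α=2/3: [10075/108, 2429/108, 3017/72]
L5 α=1/2: [26275/216, 8261/216, 19721/144]
→ [122, 38, 137]

(0,0) stack=L1,L2,L3,L4; from [0,0,0]:
L1 α=5/7: [165/7, 390/7, 110]
L2 α=1: [123, 134, 38]
L3 α=2/3: [415/3, 194/3, 194/3]
L4 α=1/2: [1069/6, 509/6, 197/6]
= [178, 85, 33]

(3,0) stack=L1,L2,L3,L4; from [0,0,0]:
after L1 α=1/2: [123/2, 227/2, 59]
after L2 α=7/8: [249/16, 1417/16, 1235/8]
after L3 α=1/2: [985/32, 3369/32, 2915/16]
after L4 α=1/3: [2233/48, 5785/48, 3755/24]
rounded: [47, 121, 156]


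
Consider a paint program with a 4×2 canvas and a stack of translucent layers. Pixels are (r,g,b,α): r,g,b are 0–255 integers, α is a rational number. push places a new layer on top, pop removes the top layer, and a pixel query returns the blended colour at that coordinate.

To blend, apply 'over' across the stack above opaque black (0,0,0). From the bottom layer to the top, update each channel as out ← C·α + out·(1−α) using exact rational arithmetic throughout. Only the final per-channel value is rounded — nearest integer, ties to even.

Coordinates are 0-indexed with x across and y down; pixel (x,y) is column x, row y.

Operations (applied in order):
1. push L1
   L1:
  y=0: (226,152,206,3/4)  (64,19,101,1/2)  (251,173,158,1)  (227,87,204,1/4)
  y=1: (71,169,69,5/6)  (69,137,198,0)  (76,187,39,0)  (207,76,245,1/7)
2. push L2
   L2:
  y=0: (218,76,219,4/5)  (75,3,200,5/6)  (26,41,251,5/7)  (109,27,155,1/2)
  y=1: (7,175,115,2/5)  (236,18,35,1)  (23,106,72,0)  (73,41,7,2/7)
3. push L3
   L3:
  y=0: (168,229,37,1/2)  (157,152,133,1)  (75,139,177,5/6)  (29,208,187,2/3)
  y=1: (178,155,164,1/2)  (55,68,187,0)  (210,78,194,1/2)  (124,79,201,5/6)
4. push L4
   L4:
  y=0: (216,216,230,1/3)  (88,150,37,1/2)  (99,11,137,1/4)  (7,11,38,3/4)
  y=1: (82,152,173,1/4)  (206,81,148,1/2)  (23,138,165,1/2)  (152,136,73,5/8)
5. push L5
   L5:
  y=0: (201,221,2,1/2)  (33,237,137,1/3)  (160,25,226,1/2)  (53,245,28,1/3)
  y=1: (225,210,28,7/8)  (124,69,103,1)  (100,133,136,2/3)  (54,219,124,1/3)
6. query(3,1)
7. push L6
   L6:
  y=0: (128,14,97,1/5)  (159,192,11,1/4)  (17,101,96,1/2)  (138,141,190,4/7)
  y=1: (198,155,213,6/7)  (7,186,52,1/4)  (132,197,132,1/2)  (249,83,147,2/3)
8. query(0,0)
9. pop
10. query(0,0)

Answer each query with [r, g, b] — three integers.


(3,1) stack=L1,L2,L3,L4,L5; from [0,0,0]:
L1 α=1/7: [207/7, 76/7, 35]
L2 α=2/7: [2057/49, 954/49, 27]
L3 α=5/6: [32437/294, 20309/294, 172]
L4 α=5/8: [106917/784, 86949/784, 881/8]
L5 α=1/3: [42695/392, 57599/392, 459/4]
→ [109, 147, 115]

query (0,0) [L1,L2,L3,L4,L5,L6] — begin 0,0,0
+L1 (α=3/4) → [339/2, 114, 309/2]
+L2 (α=4/5) → [2083/10, 418/5, 2061/10]
+L3 (α=1/2) → [3763/20, 1563/10, 2431/20]
+L4 (α=1/3) → [5923/30, 881/5, 1577/10]
+L5 (α=1/2) → [11953/60, 993/5, 1597/20]
+L6 (α=1/5) → [13873/75, 4042/25, 2082/25]
rounded: [185, 162, 83]

query (0,0) [L1,L2,L3,L4,L5] — begin 0,0,0
L1 α=3/4: [339/2, 114, 309/2]
L2 α=4/5: [2083/10, 418/5, 2061/10]
L3 α=1/2: [3763/20, 1563/10, 2431/20]
L4 α=1/3: [5923/30, 881/5, 1577/10]
L5 α=1/2: [11953/60, 993/5, 1597/20]
→ [199, 199, 80]


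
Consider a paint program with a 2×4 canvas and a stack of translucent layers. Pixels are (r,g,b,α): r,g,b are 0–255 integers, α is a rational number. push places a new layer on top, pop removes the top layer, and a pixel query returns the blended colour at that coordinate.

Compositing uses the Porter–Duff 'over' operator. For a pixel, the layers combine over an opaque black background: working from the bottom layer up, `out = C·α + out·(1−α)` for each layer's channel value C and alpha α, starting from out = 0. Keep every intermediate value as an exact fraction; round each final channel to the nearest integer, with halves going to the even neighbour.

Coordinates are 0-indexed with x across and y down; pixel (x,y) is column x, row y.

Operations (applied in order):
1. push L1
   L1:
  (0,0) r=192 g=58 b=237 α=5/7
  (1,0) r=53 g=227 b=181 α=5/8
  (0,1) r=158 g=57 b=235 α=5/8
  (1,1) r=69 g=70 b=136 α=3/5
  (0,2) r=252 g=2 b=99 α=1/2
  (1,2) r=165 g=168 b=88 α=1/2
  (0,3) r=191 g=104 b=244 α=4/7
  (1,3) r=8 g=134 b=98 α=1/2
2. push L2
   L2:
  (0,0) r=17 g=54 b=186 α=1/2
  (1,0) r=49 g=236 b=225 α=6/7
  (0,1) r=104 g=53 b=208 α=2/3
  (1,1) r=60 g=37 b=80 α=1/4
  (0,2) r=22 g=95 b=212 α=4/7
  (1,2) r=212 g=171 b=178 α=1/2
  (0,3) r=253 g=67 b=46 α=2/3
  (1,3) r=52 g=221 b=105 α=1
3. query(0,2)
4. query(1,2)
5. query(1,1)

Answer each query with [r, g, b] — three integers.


(0,2) stack=L1,L2; from [0,0,0]:
L1 α=1/2: [126, 1, 99/2]
L2 α=4/7: [466/7, 383/7, 1993/14]
= [67, 55, 142]

at x=1,y=2 over L1,L2:
after L1 α=1/2: [165/2, 84, 44]
after L2 α=1/2: [589/4, 255/2, 111]
= [147, 128, 111]

(1,1) stack=L1,L2; from [0,0,0]:
L1 α=3/5: [207/5, 42, 408/5]
L2 α=1/4: [921/20, 163/4, 406/5]
→ [46, 41, 81]


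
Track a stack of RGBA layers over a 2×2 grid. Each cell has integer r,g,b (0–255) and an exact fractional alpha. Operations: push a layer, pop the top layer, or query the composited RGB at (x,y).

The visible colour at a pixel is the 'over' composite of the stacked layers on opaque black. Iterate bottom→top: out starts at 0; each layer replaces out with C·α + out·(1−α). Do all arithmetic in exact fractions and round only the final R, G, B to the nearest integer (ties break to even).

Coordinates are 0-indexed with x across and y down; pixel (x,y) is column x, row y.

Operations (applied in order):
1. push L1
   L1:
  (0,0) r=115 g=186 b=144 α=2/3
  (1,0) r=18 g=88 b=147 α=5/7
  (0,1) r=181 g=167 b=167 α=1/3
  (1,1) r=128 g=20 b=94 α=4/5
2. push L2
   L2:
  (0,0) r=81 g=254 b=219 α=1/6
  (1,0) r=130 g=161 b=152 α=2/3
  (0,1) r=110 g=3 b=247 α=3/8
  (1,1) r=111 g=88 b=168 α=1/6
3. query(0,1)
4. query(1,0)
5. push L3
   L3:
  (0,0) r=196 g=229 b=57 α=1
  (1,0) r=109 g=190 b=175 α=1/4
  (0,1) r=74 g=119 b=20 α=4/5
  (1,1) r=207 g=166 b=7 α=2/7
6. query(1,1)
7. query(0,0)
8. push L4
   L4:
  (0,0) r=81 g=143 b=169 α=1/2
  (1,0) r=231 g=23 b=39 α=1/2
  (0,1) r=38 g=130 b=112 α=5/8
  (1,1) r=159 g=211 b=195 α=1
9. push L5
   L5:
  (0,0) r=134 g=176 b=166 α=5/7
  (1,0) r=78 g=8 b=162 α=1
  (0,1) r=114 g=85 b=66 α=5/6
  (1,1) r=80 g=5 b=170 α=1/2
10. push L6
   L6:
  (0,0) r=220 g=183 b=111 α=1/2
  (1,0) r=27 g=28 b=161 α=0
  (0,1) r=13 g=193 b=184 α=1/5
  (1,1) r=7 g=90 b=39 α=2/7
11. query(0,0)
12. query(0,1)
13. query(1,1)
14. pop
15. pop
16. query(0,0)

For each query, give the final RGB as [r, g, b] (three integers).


query (0,1) [L1,L2] — begin 0,0,0
after L1 α=1/3: [181/3, 167/3, 167/3]
after L2 α=3/8: [1895/24, 431/12, 1529/12]
→ [79, 36, 127]

query (1,0) [L1,L2] — begin 0,0,0
+L1 (α=5/7) → [90/7, 440/7, 105]
+L2 (α=2/3) → [1910/21, 898/7, 409/3]
= [91, 128, 136]

at x=1,y=1 over L1,L2,L3:
+L1 (α=4/5) → [512/5, 16, 376/5]
+L2 (α=1/6) → [623/6, 28, 272/3]
+L3 (α=2/7) → [5599/42, 472/7, 1402/21]
→ [133, 67, 67]

at x=0,y=0 over L1,L2,L3:
+L1 (α=2/3) → [230/3, 124, 96]
+L2 (α=1/6) → [1393/18, 437/3, 233/2]
+L3 (α=1) → [196, 229, 57]
rounded: [196, 229, 57]

(0,0) stack=L1,L2,L3,L4,L5,L6; from [0,0,0]:
L1 α=2/3: [230/3, 124, 96]
L2 α=1/6: [1393/18, 437/3, 233/2]
L3 α=1: [196, 229, 57]
L4 α=1/2: [277/2, 186, 113]
L5 α=5/7: [947/7, 1252/7, 1056/7]
L6 α=1/2: [2487/14, 2533/14, 1833/14]
rounded: [178, 181, 131]

at x=0,y=1 over L1,L2,L3,L4,L5,L6:
after L1 α=1/3: [181/3, 167/3, 167/3]
after L2 α=3/8: [1895/24, 431/12, 1529/12]
after L3 α=4/5: [8999/120, 6143/60, 2489/60]
after L4 α=5/8: [16599/320, 19143/160, 13689/160]
after L5 α=5/6: [66333/640, 87143/960, 22163/320]
after L6 α=1/5: [68413/800, 133463/1200, 36883/400]
= [86, 111, 92]

at x=1,y=1 over L1,L2,L3,L4,L5,L6:
after L1 α=4/5: [512/5, 16, 376/5]
after L2 α=1/6: [623/6, 28, 272/3]
after L3 α=2/7: [5599/42, 472/7, 1402/21]
after L4 α=1: [159, 211, 195]
after L5 α=1/2: [239/2, 108, 365/2]
after L6 α=2/7: [1223/14, 720/7, 283/2]
→ [87, 103, 142]

(0,0) stack=L1,L2,L3,L4; from [0,0,0]:
L1 α=2/3: [230/3, 124, 96]
L2 α=1/6: [1393/18, 437/3, 233/2]
L3 α=1: [196, 229, 57]
L4 α=1/2: [277/2, 186, 113]
rounded: [138, 186, 113]


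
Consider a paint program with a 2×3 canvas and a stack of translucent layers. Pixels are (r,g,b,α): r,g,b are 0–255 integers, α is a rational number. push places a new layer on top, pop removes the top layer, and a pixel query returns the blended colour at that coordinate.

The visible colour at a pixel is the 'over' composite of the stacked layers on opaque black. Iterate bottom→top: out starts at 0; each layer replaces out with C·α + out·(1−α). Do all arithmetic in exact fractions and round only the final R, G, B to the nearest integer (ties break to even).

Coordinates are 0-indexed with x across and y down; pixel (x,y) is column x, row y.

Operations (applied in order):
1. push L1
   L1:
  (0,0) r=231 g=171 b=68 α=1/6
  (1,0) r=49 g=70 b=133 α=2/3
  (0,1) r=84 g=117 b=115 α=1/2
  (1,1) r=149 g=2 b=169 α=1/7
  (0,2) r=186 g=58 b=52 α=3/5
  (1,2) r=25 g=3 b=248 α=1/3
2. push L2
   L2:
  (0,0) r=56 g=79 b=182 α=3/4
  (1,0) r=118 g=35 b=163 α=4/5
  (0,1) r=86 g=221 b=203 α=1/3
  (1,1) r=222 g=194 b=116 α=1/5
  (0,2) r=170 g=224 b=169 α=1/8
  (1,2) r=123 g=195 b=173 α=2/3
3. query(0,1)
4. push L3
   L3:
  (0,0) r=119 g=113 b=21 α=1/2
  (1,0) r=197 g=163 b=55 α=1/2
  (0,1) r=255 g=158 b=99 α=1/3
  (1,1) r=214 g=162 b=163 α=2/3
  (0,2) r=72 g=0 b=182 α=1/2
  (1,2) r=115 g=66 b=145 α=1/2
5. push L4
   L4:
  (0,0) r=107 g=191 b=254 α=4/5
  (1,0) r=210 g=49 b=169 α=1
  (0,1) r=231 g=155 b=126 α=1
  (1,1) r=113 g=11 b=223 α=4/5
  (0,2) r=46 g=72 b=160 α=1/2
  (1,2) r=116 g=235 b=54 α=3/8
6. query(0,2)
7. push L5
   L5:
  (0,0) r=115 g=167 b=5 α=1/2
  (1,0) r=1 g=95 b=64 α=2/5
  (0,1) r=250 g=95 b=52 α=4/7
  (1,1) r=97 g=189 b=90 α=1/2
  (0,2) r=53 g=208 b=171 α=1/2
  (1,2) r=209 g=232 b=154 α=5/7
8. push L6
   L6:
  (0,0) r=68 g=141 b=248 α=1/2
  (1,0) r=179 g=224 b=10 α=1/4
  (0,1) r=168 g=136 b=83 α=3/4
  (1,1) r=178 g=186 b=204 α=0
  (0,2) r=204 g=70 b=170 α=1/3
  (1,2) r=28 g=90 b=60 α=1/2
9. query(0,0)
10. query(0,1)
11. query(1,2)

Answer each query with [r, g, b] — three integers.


at x=0,y=1 over L1,L2:
+L1 (α=1/2) → [42, 117/2, 115/2]
+L2 (α=1/3) → [170/3, 338/3, 106]
= [57, 113, 106]

(0,2) stack=L1,L2,L3,L4; from [0,0,0]:
L1 α=3/5: [558/5, 174/5, 156/5]
L2 α=1/8: [1189/10, 1169/20, 1937/40]
L3 α=1/2: [1909/20, 1169/40, 9217/80]
L4 α=1/2: [2829/40, 4049/80, 22017/160]
= [71, 51, 138]

(0,0) stack=L1,L2,L3,L4,L5,L6; from [0,0,0]:
+L1 (α=1/6) → [77/2, 57/2, 34/3]
+L2 (α=3/4) → [413/8, 531/8, 418/3]
+L3 (α=1/2) → [1365/16, 1435/16, 481/6]
+L4 (α=4/5) → [8213/80, 13659/80, 6577/30]
+L5 (α=1/2) → [17413/160, 27019/160, 6727/60]
+L6 (α=1/2) → [28293/320, 49579/320, 21607/120]
= [88, 155, 180]

query (0,1) [L1,L2,L3,L4,L5,L6] — begin 0,0,0
L1 α=1/2: [42, 117/2, 115/2]
L2 α=1/3: [170/3, 338/3, 106]
L3 α=1/3: [1105/9, 1150/9, 311/3]
L4 α=1: [231, 155, 126]
L5 α=4/7: [1693/7, 845/7, 586/7]
L6 α=3/4: [5221/28, 3701/28, 2329/28]
rounded: [186, 132, 83]

(1,2) stack=L1,L2,L3,L4,L5,L6; from [0,0,0]:
L1 α=1/3: [25/3, 1, 248/3]
L2 α=2/3: [763/9, 391/3, 1286/9]
L3 α=1/2: [899/9, 589/6, 2591/18]
L4 α=3/8: [7627/72, 7175/48, 15871/144]
L5 α=5/7: [45247/252, 35015/168, 71311/504]
L6 α=1/2: [52303/504, 50135/336, 101551/1008]
rounded: [104, 149, 101]


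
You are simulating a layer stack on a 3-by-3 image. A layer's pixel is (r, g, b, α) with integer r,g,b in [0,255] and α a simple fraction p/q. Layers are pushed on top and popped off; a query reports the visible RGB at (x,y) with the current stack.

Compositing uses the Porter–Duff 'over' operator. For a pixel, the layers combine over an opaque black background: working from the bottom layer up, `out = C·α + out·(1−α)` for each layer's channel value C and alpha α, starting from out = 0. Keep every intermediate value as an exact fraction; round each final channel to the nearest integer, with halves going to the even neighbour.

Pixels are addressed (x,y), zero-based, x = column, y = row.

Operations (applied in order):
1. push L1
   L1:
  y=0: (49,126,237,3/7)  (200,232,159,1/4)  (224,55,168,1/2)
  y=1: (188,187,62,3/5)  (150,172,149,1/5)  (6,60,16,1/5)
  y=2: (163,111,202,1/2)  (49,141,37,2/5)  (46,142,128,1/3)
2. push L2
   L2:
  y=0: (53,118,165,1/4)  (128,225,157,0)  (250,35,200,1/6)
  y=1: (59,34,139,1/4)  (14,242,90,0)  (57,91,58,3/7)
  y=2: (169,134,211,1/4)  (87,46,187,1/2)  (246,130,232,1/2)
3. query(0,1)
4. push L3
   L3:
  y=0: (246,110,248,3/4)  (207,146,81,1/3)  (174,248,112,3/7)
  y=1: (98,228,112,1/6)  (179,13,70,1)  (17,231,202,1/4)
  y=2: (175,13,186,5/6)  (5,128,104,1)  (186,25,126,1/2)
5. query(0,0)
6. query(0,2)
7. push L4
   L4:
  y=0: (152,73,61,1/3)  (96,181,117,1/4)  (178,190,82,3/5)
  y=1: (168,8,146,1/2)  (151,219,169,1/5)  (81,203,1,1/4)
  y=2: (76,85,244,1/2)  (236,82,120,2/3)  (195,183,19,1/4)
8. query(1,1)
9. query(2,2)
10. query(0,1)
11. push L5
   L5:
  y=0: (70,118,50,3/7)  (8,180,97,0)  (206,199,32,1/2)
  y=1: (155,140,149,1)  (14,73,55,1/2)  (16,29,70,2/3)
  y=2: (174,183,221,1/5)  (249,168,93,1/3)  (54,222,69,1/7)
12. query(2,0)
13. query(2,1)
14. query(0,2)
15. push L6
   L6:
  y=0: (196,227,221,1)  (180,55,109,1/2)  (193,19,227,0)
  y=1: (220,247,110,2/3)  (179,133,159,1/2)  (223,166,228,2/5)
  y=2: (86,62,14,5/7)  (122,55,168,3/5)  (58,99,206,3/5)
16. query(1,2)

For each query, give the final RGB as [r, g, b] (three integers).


at x=0,y=1 over L1,L2:
after L1 α=3/5: [564/5, 561/5, 186/5]
after L2 α=1/4: [1987/20, 1853/20, 1253/20]
→ [99, 93, 63]

query (0,0) [L1,L2,L3] — begin 0,0,0
L1 α=3/7: [21, 54, 711/7]
L2 α=1/4: [29, 70, 822/7]
L3 α=3/4: [767/4, 100, 3015/14]
rounded: [192, 100, 215]

query (0,2) [L1,L2,L3] — begin 0,0,0
+L1 (α=1/2) → [163/2, 111/2, 101]
+L2 (α=1/4) → [827/8, 601/8, 257/2]
+L3 (α=5/6) → [2609/16, 1121/48, 2117/12]
→ [163, 23, 176]

(1,1) stack=L1,L2,L3,L4; from [0,0,0]:
+L1 (α=1/5) → [30, 172/5, 149/5]
+L2 (α=0) → [30, 172/5, 149/5]
+L3 (α=1) → [179, 13, 70]
+L4 (α=1/5) → [867/5, 271/5, 449/5]
= [173, 54, 90]

query (2,2) [L1,L2,L3,L4] — begin 0,0,0
after L1 α=1/3: [46/3, 142/3, 128/3]
after L2 α=1/2: [392/3, 266/3, 412/3]
after L3 α=1/2: [475/3, 341/6, 395/3]
after L4 α=1/4: [335/2, 707/8, 207/2]
rounded: [168, 88, 104]

query (0,1) [L1,L2,L3,L4] — begin 0,0,0
L1 α=3/5: [564/5, 561/5, 186/5]
L2 α=1/4: [1987/20, 1853/20, 1253/20]
L3 α=1/6: [793/8, 2765/24, 567/8]
L4 α=1/2: [2137/16, 2957/48, 1735/16]
= [134, 62, 108]

at x=2,y=0 over L1,L2,L3,L4,L5:
L1 α=1/2: [112, 55/2, 84]
L2 α=1/6: [135, 115/4, 310/3]
L3 α=3/7: [1062/7, 859/7, 2248/21]
L4 α=3/5: [5862/35, 5708/35, 9662/105]
L5 α=1/2: [6536/35, 12673/70, 6511/105]
rounded: [187, 181, 62]

at x=2,y=1 over L1,L2,L3,L4,L5:
L1 α=1/5: [6/5, 12, 16/5]
L2 α=3/7: [879/35, 321/7, 934/35]
L3 α=1/4: [808/35, 645/7, 2468/35]
L4 α=1/4: [5259/140, 839/7, 7439/140]
L5 α=2/3: [9739/420, 415/7, 9013/140]
rounded: [23, 59, 64]

query (0,2) [L1,L2,L3,L4,L5] — begin 0,0,0
after L1 α=1/2: [163/2, 111/2, 101]
after L2 α=1/4: [827/8, 601/8, 257/2]
after L3 α=5/6: [2609/16, 1121/48, 2117/12]
after L4 α=1/2: [3825/32, 5201/96, 5045/24]
after L5 α=1/5: [5217/40, 9593/120, 6371/30]
rounded: [130, 80, 212]

at x=1,y=2 over L1,L2,L3,L4,L5,L6:
after L1 α=2/5: [98/5, 282/5, 74/5]
after L2 α=1/2: [533/10, 256/5, 1009/10]
after L3 α=1: [5, 128, 104]
after L4 α=2/3: [159, 292/3, 344/3]
after L5 α=1/3: [189, 1088/9, 967/9]
after L6 α=3/5: [744/5, 3661/45, 1294/9]
= [149, 81, 144]


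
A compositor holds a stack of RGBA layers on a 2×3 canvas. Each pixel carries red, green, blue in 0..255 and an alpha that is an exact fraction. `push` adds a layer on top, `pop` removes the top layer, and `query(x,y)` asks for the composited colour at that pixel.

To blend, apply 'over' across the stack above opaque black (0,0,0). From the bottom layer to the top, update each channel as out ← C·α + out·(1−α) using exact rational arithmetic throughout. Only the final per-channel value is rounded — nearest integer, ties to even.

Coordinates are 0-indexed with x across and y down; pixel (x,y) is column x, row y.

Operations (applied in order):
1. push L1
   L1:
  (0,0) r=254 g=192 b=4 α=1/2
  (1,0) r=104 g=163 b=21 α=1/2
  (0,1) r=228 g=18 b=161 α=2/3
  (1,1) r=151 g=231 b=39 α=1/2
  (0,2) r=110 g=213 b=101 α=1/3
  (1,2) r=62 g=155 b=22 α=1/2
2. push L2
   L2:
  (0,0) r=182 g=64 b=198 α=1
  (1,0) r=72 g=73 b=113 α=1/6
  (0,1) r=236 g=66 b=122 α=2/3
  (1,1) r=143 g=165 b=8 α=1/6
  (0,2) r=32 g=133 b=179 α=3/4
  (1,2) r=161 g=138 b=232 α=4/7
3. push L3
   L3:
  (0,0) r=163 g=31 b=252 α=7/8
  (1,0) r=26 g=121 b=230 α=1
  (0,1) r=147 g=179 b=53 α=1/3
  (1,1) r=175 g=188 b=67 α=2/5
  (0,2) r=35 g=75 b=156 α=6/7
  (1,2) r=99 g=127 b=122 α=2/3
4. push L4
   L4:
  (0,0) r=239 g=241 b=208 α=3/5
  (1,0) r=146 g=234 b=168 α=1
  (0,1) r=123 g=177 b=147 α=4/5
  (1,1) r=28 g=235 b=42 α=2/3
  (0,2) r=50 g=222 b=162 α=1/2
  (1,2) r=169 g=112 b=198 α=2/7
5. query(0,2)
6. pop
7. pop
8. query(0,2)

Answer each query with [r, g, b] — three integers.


at x=0,y=2 over L1,L2,L3,L4:
+L1 (α=1/3) → [110/3, 71, 101/3]
+L2 (α=3/4) → [199/6, 235/2, 428/3]
+L3 (α=6/7) → [1459/42, 1135/14, 3236/21]
+L4 (α=1/2) → [3559/84, 4243/28, 3319/21]
= [42, 152, 158]

(0,2) stack=L1,L2; from [0,0,0]:
+L1 (α=1/3) → [110/3, 71, 101/3]
+L2 (α=3/4) → [199/6, 235/2, 428/3]
rounded: [33, 118, 143]


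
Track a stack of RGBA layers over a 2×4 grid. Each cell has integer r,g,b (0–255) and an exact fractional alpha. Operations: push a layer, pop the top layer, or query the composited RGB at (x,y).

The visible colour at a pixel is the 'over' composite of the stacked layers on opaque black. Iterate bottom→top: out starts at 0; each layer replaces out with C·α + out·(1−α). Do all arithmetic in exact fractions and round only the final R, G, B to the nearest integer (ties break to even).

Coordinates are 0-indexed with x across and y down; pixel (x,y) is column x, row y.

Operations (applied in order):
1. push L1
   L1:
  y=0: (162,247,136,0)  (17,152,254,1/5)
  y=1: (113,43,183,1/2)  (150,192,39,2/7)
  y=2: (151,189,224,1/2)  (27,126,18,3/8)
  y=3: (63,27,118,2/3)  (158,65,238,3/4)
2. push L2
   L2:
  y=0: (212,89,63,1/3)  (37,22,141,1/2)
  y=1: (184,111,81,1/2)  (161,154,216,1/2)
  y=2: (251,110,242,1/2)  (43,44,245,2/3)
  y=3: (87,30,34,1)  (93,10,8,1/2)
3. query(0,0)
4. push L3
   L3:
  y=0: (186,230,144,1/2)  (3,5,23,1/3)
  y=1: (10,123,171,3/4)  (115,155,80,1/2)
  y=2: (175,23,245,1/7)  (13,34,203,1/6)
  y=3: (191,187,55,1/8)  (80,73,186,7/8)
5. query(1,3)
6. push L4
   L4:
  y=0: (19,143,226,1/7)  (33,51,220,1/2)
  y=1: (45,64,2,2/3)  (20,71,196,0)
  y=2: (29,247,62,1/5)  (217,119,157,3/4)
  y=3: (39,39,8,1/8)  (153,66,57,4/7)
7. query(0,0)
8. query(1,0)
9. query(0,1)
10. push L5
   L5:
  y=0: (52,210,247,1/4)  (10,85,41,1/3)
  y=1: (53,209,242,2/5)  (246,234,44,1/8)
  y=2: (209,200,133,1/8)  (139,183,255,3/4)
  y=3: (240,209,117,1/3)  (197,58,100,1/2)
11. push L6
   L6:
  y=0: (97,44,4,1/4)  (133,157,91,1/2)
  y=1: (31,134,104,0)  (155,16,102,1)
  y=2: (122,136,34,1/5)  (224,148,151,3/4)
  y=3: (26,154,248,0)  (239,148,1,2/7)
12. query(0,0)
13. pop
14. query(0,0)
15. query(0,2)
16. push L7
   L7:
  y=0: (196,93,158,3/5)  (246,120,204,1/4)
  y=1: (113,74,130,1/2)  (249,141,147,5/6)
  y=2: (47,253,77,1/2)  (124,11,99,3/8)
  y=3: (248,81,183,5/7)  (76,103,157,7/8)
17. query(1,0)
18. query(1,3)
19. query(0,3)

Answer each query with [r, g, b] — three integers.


at x=0,y=0 over L1,L2:
after L1 α=0: [0, 0, 0]
after L2 α=1/3: [212/3, 89/3, 21]
rounded: [71, 30, 21]

query (1,3) [L1,L2,L3] — begin 0,0,0
L1 α=3/4: [237/2, 195/4, 357/2]
L2 α=1/2: [423/4, 235/8, 373/4]
L3 α=7/8: [2663/32, 4323/64, 5581/32]
→ [83, 68, 174]

(0,0) stack=L1,L2,L3,L4; from [0,0,0]:
L1 α=0: [0, 0, 0]
L2 α=1/3: [212/3, 89/3, 21]
L3 α=1/2: [385/3, 779/6, 165/2]
L4 α=1/7: [789/7, 922/7, 103]
= [113, 132, 103]

(1,0) stack=L1,L2,L3,L4; from [0,0,0]:
+L1 (α=1/5) → [17/5, 152/5, 254/5]
+L2 (α=1/2) → [101/5, 131/5, 959/10]
+L3 (α=1/3) → [217/15, 287/15, 358/5]
+L4 (α=1/2) → [356/15, 526/15, 729/5]
rounded: [24, 35, 146]

query (0,1) [L1,L2,L3,L4] — begin 0,0,0
after L1 α=1/2: [113/2, 43/2, 183/2]
after L2 α=1/2: [481/4, 265/4, 345/4]
after L3 α=3/4: [601/16, 1741/16, 2397/16]
after L4 α=2/3: [2041/48, 1263/16, 2461/48]
→ [43, 79, 51]

at x=0,y=0 over L1,L2,L3,L4,L5,L6:
+L1 (α=0) → [0, 0, 0]
+L2 (α=1/3) → [212/3, 89/3, 21]
+L3 (α=1/2) → [385/3, 779/6, 165/2]
+L4 (α=1/7) → [789/7, 922/7, 103]
+L5 (α=1/4) → [2731/28, 1059/7, 139]
+L6 (α=1/4) → [10909/112, 3485/28, 421/4]
= [97, 124, 105]

query (0,0) [L1,L2,L3,L4,L5] — begin 0,0,0
L1 α=0: [0, 0, 0]
L2 α=1/3: [212/3, 89/3, 21]
L3 α=1/2: [385/3, 779/6, 165/2]
L4 α=1/7: [789/7, 922/7, 103]
L5 α=1/4: [2731/28, 1059/7, 139]
→ [98, 151, 139]

query (0,2) [L1,L2,L3,L4,L5] — begin 0,0,0
after L1 α=1/2: [151/2, 189/2, 112]
after L2 α=1/2: [653/4, 409/4, 177]
after L3 α=1/7: [2309/14, 1273/14, 1307/7]
after L4 α=1/5: [4821/35, 855/7, 5662/35]
after L5 α=1/8: [2933/20, 1055/8, 6327/40]
rounded: [147, 132, 158]

(1,0) stack=L1,L2,L3,L4,L5,L7; from [0,0,0]:
L1 α=1/5: [17/5, 152/5, 254/5]
L2 α=1/2: [101/5, 131/5, 959/10]
L3 α=1/3: [217/15, 287/15, 358/5]
L4 α=1/2: [356/15, 526/15, 729/5]
L5 α=1/3: [862/45, 2327/45, 1663/15]
L7 α=1/4: [1138/15, 4127/60, 2683/20]
rounded: [76, 69, 134]

(1,3) stack=L1,L2,L3,L4,L5,L7; from [0,0,0]:
+L1 (α=3/4) → [237/2, 195/4, 357/2]
+L2 (α=1/2) → [423/4, 235/8, 373/4]
+L3 (α=7/8) → [2663/32, 4323/64, 5581/32]
+L4 (α=4/7) → [3939/32, 29865/448, 24039/224]
+L5 (α=1/2) → [10243/64, 55849/896, 46439/448]
+L7 (α=7/8) → [44291/512, 701865/7168, 538791/3584]
→ [87, 98, 150]

query (0,3) [L1,L2,L3,L4,L5,L7] — begin 0,0,0
after L1 α=2/3: [42, 18, 236/3]
after L2 α=1: [87, 30, 34]
after L3 α=1/8: [100, 397/8, 293/8]
after L4 α=1/8: [739/8, 3091/64, 2115/64]
after L5 α=1/3: [1699/12, 9779/96, 1953/32]
after L7 α=5/7: [9139/42, 29219/336, 16593/112]
rounded: [218, 87, 148]
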